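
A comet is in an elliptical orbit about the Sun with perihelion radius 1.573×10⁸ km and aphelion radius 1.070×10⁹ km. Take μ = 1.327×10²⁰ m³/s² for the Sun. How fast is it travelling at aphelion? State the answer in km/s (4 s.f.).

Semi-major axis a = (r_p + r_a)/2 = 6.1365×10⁸ km = 6.136×10¹¹ m.
Vis-viva: v² = μ(2/r − 1/a) = 1.327×10²⁰ × (1.869×10⁻¹² − 1.630×10⁻¹²) = 3.179×10⁷ m²/s².
v = 5638 m/s = 5.638 km/s.

v ≈ 5.638 km/s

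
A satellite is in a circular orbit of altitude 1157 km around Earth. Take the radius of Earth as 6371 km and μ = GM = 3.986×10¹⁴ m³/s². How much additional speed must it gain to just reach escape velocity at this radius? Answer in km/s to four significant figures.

Δv ≈ 3.014 km/s

r = 6371 + 1157 = 7528.0 km = 7.5280×10⁶ m.
Circular speed v_c = √(μ/r) = 7277 m/s.
Escape speed v_esc = √(2μ/r) = √2 × v_c = 10290 m/s.
Δv = v_esc − v_c = 3014 m/s = 3.014 km/s.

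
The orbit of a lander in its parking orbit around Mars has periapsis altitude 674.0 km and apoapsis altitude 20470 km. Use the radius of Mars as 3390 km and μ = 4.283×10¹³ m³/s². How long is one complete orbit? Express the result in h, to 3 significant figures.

r_p = 3390 + 674.0 = 4064.0 km = 4.0640×10⁶ m.
r_a = 3390 + 20470 = 23860 km = 2.3860×10⁷ m.
Semi-major axis a = (r_p + r_a)/2 = (4064.0 + 23860)/2 = 13962 km = 1.396×10⁷ m.
By Kepler's third law T = 2π√(a³/μ) = 2π × 7.972×10³ = 5.009×10⁴ s.
= 13.91 h.

T ≈ 13.9 h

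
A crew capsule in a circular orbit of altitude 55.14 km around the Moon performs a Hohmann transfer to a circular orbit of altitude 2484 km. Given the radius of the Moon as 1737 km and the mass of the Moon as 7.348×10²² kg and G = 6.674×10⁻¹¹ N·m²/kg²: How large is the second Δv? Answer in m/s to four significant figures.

Δv ≈ 245.7 m/s

μ = GM = 6.674×10⁻¹¹ × 7.348×10²² = 4.904×10¹² m³/s².
r₁ = 1737 + 55.14 = 1792.1 km = 1.7921×10⁶ m.
r₂ = 1737 + 2484 = 4221.0 km = 4.2210×10⁶ m.
Transfer ellipse a_t = (r₁ + r₂)/2 = 3.007×10⁶ m.
At r₁: circular v_c1 = √(μ/r₁) = 1654 m/s; transfer-perilune v_p = √[μ(2/r₁ − 1/a_t)] = 1960 m/s.
At r₂: circular v_c2 = √(μ/r₂) = 1078 m/s; transfer-apolune v_a = √[μ(2/r₂ − 1/a_t)] = 832.2 m/s.
Δv₂ = v_c2 − v_a = 245.7 m/s.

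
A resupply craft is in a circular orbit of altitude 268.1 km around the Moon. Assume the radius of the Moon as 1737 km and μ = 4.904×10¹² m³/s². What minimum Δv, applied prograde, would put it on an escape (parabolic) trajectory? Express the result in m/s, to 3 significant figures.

r = 1737 + 268.1 = 2005.1 km = 2.0051×10⁶ m.
Circular speed v_c = √(μ/r) = 1564 m/s.
Escape speed v_esc = √(2μ/r) = √2 × v_c = 2212 m/s.
Δv = v_esc − v_c = 647.8 m/s.

Δv ≈ 648 m/s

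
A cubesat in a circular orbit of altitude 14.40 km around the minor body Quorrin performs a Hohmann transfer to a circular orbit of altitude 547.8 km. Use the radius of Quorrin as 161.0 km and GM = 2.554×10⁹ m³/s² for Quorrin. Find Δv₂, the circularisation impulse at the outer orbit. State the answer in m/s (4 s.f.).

r₁ = 161.0 + 14.40 = 175.40 km = 1.7540×10⁵ m.
r₂ = 161.0 + 547.8 = 708.80 km = 7.0880×10⁵ m.
Transfer ellipse a_t = (r₁ + r₂)/2 = 4.421×10⁵ m.
At r₁: circular v_c1 = √(μ/r₁) = 120.7 m/s; transfer-periapsis v_p = √[μ(2/r₁ − 1/a_t)] = 152.8 m/s.
At r₂: circular v_c2 = √(μ/r₂) = 60.03 m/s; transfer-apoapsis v_a = √[μ(2/r₂ − 1/a_t)] = 37.81 m/s.
Δv₂ = v_c2 − v_a = 22.22 m/s.

Δv ≈ 22.22 m/s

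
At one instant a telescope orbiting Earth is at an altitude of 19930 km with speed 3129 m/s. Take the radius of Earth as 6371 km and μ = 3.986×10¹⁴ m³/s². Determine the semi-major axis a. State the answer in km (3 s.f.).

a ≈ 19400 km

r = 6371 + 19930 = 26301 km = 2.630×10⁷ m.
Vis-viva rearranged: 1/a = 2/r − v²/μ = 7.604×10⁻⁸ − 2.456×10⁻⁸ = 5.148×10⁻⁸ m⁻¹.
a = 1.942×10⁷ m = 19425 km.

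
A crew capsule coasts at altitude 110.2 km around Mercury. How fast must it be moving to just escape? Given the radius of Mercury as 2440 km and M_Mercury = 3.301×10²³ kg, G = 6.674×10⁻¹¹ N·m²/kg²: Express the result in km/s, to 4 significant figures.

v_esc ≈ 4.157 km/s

μ = GM = 6.674×10⁻¹¹ × 3.301×10²³ = 2.203×10¹³ m³/s².
r = 2440 + 110.2 = 2550.2 km = 2.5502×10⁶ m.
Escape speed v_esc = √(2μ/r) = √(2 × 2.203×10¹³ / 2.550×10⁶) = √(1.728×10⁷) = 4157 m/s.
= 4.157 km/s.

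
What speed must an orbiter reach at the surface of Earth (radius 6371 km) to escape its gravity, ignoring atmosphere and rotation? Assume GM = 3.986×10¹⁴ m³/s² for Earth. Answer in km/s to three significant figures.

r = R = 6.371×10⁶ m.
Escape speed v_esc = √(2μ/r) = √(2 × 3.986×10¹⁴ / 6.371×10⁶) = √(1.251×10⁸) = 11190 m/s.
= 11.19 km/s.

v_esc ≈ 11.2 km/s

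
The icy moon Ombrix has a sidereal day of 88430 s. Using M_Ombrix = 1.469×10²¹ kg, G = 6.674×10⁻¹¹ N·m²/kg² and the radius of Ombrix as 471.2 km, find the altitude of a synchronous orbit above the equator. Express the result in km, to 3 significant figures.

h_sync ≈ 2220 km

μ = GM = 6.674×10⁻¹¹ × 1.469×10²¹ = 9.804×10¹⁰ m³/s².
A synchronous orbit has period T, so by Kepler's third law a = (μT²/4π²)^(1/3).
μT²/4π² = 9.804×10¹⁰ × (8.843×10⁴)² / 39.48 = 1.942×10¹⁹ m³.
a = 2.688×10⁶ m = 2687.9 km.
Altitude h = a − R = 2687.9 − 471.2 = 2216.7 km.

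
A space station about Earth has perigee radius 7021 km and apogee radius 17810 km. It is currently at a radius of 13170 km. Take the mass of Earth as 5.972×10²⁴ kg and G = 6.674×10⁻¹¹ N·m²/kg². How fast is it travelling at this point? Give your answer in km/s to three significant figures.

v ≈ 5.33 km/s

μ = GM = 6.674×10⁻¹¹ × 5.972×10²⁴ = 3.986×10¹⁴ m³/s².
Semi-major axis a = (r_p + r_a)/2 = 12416 km = 1.242×10⁷ m.
Vis-viva: v² = μ(2/r − 1/a) = 3.986×10¹⁴ × (1.519×10⁻⁷ − 8.054×10⁻⁸) = 2.842×10⁷ m²/s².
v = 5331 m/s = 5.331 km/s.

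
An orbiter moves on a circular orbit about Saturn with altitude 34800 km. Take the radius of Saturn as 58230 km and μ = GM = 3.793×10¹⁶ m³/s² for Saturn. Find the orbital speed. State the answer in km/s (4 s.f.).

v ≈ 20.19 km/s

r = 58230 + 34800 = 93030 km = 9.3030×10⁷ m.
For a circular orbit v = √(μ/r) = √(3.793×10¹⁶ / 9.303×10⁷) = √(4.077×10⁸) = 20190 m/s.
That is 20.19 km/s.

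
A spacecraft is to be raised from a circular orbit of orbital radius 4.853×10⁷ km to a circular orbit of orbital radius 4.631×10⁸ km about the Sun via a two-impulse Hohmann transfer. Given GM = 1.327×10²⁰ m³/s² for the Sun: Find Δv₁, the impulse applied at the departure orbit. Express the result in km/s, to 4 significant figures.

Δv ≈ 18.07 km/s

r₁ = 4.853×10⁷ km = 4.853×10¹⁰ m.
r₂ = 4.631×10⁸ km = 4.631×10¹¹ m.
Transfer ellipse a_t = (r₁ + r₂)/2 = 2.558×10¹¹ m.
At r₁: circular v_c1 = √(μ/r₁) = 52290 m/s; transfer-perihelion v_p = √[μ(2/r₁ − 1/a_t)] = 70360 m/s.
Δv₁ = v_p − v_c1 = 18070 m/s.
= 18.07 km/s.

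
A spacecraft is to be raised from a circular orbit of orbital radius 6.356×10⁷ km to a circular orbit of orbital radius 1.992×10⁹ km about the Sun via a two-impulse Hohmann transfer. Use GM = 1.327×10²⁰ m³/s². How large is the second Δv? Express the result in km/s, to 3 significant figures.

Δv ≈ 6.13 km/s

r₁ = 6.356×10⁷ km = 6.356×10¹⁰ m.
r₂ = 1.992×10⁹ km = 1.992×10¹² m.
Transfer ellipse a_t = (r₁ + r₂)/2 = 1.028×10¹² m.
At r₁: circular v_c1 = √(μ/r₁) = 45690 m/s; transfer-perihelion v_p = √[μ(2/r₁ − 1/a_t)] = 63610 m/s.
At r₂: circular v_c2 = √(μ/r₂) = 8162 m/s; transfer-aphelion v_a = √[μ(2/r₂ − 1/a_t)] = 2030 m/s.
Δv₂ = v_c2 − v_a = 6132 m/s.
= 6.132 km/s.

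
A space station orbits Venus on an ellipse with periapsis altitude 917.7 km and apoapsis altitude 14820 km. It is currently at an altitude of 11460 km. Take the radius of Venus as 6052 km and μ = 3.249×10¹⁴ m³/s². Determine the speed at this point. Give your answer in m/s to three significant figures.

v ≈ 3710 m/s

r_p = 6052 + 917.7 = 6969.7 km = 6.9697×10⁶ m.
r_a = 6052 + 14820 = 20872 km = 2.0872×10⁷ m.
r = 6052 + 11460 = 17512 km = 1.751×10⁷ m.
Semi-major axis a = (r_p + r_a)/2 = 13921 km = 1.392×10⁷ m.
Vis-viva: v² = μ(2/r − 1/a) = 3.249×10¹⁴ × (1.142×10⁻⁷ − 7.183×10⁻⁸) = 1.377×10⁷ m²/s².
v = 3710 m/s.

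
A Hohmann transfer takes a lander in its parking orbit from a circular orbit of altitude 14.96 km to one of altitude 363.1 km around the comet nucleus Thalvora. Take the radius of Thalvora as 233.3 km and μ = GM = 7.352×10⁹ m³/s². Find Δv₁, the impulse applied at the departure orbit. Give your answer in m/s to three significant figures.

Δv ≈ 32.4 m/s

r₁ = 233.3 + 14.96 = 248.26 km = 2.4826×10⁵ m.
r₂ = 233.3 + 363.1 = 596.40 km = 5.9640×10⁵ m.
Transfer ellipse a_t = (r₁ + r₂)/2 = 4.223×10⁵ m.
At r₁: circular v_c1 = √(μ/r₁) = 172.1 m/s; transfer-periapsis v_p = √[μ(2/r₁ − 1/a_t)] = 204.5 m/s.
Δv₁ = v_p − v_c1 = 32.41 m/s.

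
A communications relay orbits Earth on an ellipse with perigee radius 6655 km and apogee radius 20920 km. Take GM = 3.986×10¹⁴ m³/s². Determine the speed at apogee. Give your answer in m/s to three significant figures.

v ≈ 3030 m/s

Semi-major axis a = (r_p + r_a)/2 = 13788 km = 1.379×10⁷ m.
Vis-viva: v² = μ(2/r − 1/a) = 3.986×10¹⁴ × (9.560×10⁻⁸ − 7.253×10⁻⁸) = 9.197×10⁶ m²/s².
v = 3033 m/s.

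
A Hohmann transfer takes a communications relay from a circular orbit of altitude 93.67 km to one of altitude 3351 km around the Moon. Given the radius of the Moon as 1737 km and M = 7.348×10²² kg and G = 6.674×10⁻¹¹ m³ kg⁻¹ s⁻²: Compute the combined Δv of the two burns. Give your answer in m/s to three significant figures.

Δv_total ≈ 616 m/s

μ = GM = 6.674×10⁻¹¹ × 7.348×10²² = 4.904×10¹² m³/s².
r₁ = 1737 + 93.67 = 1830.7 km = 1.8307×10⁶ m.
r₂ = 1737 + 3351 = 5088.0 km = 5.0880×10⁶ m.
Transfer ellipse a_t = (r₁ + r₂)/2 = 3.459×10⁶ m.
At r₁: circular v_c1 = √(μ/r₁) = 1637 m/s; transfer-perilune v_p = √[μ(2/r₁ − 1/a_t)] = 1985 m/s.
Δv₁ = v_p − v_c1 = 348.2 m/s.
At r₂: circular v_c2 = √(μ/r₂) = 981.8 m/s; transfer-apolune v_a = √[μ(2/r₂ − 1/a_t)] = 714.2 m/s.
Δv₂ = v_c2 − v_a = 267.6 m/s.
Total Δv = Δv₁ + Δv₂ = 615.8 m/s.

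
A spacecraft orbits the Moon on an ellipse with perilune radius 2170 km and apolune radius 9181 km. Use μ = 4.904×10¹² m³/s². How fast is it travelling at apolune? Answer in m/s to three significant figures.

Semi-major axis a = (r_p + r_a)/2 = 5675.5 km = 5.676×10⁶ m.
Vis-viva: v² = μ(2/r − 1/a) = 4.904×10¹² × (2.178×10⁻⁷ − 1.762×10⁻⁷) = 2.042×10⁵ m²/s².
v = 451.9 m/s.

v ≈ 452 m/s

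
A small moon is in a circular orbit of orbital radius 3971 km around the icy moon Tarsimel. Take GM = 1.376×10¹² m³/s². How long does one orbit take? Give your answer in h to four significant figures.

r = 3971 km = 3.971×10⁶ m.
Kepler's third law: T = 2π√(r³/μ) = 2π√((3.971×10⁶)³ / 1.376×10¹²).
r³/μ = 4.551×10⁷ s², so T = 2π × 6.746×10³ = 4.239×10⁴ s.
Converting: 4.239×10⁴ s ÷ 3600 = 11.77 h.

T ≈ 11.77 h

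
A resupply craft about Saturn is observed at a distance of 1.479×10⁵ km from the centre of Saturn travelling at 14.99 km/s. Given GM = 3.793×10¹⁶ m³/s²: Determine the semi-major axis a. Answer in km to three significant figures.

a ≈ 1.32×10⁵ km

r = 1.479×10⁸ m.
Vis-viva rearranged: 1/a = 2/r − v²/μ = 1.352×10⁻⁸ − 5.924×10⁻⁹ = 7.599×10⁻⁹ m⁻¹.
a = 1.316×10⁸ m = 1.3160×10⁵ km.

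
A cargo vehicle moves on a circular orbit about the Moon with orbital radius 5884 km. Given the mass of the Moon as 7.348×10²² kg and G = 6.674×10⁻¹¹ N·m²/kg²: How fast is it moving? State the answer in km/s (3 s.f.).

v ≈ 0.913 km/s

μ = GM = 6.674×10⁻¹¹ × 7.348×10²² = 4.904×10¹² m³/s².
r = 5884 km = 5.884×10⁶ m.
For a circular orbit v = √(μ/r) = √(4.904×10¹² / 5.884×10⁶) = √(8.335×10⁵) = 912.9 m/s.
That is 0.9129 km/s.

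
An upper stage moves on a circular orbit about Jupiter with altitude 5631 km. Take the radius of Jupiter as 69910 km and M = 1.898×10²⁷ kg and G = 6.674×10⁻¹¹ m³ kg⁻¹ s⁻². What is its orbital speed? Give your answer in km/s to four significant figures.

v ≈ 40.95 km/s

μ = GM = 6.674×10⁻¹¹ × 1.898×10²⁷ = 1.267×10¹⁷ m³/s².
r = 69910 + 5631 = 75541 km = 7.5541×10⁷ m.
For a circular orbit v = √(μ/r) = √(1.267×10¹⁷ / 7.554×10⁷) = √(1.677×10⁹) = 40950 m/s.
That is 40.95 km/s.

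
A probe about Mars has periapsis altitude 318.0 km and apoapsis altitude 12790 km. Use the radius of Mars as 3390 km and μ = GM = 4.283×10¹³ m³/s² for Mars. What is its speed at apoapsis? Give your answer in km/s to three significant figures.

v ≈ 0.994 km/s

r_p = 3390 + 318.0 = 3708.0 km = 3.7080×10⁶ m.
r_a = 3390 + 12790 = 16180 km = 1.6180×10⁷ m.
Semi-major axis a = (r_p + r_a)/2 = 9944.0 km = 9.944×10⁶ m.
Vis-viva: v² = μ(2/r − 1/a) = 4.283×10¹³ × (1.236×10⁻⁷ − 1.006×10⁻⁷) = 9.871×10⁵ m²/s².
v = 993.5 m/s = 0.9935 km/s.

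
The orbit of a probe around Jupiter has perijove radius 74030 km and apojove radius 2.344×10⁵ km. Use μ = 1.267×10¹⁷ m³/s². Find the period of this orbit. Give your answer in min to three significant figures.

T ≈ 563 min

Semi-major axis a = (r_p + r_a)/2 = (74030 + 2.3440×10⁵)/2 = 1.5422×10⁵ km = 1.542×10⁸ m.
By Kepler's third law T = 2π√(a³/μ) = 2π × 5.380×10³ = 3.381×10⁴ s.
= 563.4 min.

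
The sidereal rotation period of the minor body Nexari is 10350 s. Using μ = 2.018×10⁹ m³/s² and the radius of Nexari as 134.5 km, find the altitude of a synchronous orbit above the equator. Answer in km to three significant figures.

A synchronous orbit has period T, so by Kepler's third law a = (μT²/4π²)^(1/3).
μT²/4π² = 2.018×10⁹ × (1.035×10⁴)² / 39.48 = 5.476×10¹⁵ m³.
a = 1.763×10⁵ m = 176.26 km.
Altitude h = a − R = 176.26 − 134.5 = 41.757 km.

h_sync ≈ 41.8 km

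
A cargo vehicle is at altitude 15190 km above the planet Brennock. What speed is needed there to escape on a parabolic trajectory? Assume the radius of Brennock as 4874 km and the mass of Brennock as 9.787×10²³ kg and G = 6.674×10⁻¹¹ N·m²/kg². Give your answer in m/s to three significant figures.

v_esc ≈ 2550 m/s

μ = GM = 6.674×10⁻¹¹ × 9.787×10²³ = 6.532×10¹³ m³/s².
r = 4874 + 15190 = 20064 km = 2.0064×10⁷ m.
Escape speed v_esc = √(2μ/r) = √(2 × 6.532×10¹³ / 2.006×10⁷) = √(6.511×10⁶) = 2552 m/s.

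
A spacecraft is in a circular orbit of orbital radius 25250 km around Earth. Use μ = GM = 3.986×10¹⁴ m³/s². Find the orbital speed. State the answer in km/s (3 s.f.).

r = 25250 km = 2.525×10⁷ m.
For a circular orbit v = √(μ/r) = √(3.986×10¹⁴ / 2.525×10⁷) = √(1.579×10⁷) = 3973 m/s.
That is 3.973 km/s.

v ≈ 3.97 km/s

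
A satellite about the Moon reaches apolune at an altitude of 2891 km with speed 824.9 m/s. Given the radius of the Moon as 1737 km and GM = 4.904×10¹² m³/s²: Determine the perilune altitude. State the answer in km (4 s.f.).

r_a = 1737 + 2891 = 4628.0 km = 4.628×10⁶ m.
Specific energy ε = v²/2 − μ/r = -7.194×10⁵ J/kg, so a = −μ/(2ε) = 3.408×10⁶ m.
The apsides satisfy r_p + r_a = 2a, so the perilune radius is 2a − r_a = 2.189×10⁶ m = 2188.7 km.
Perilune altitude = 2188.7 − 1737 = 451.73 km.

perilune altitude ≈ 451.7 km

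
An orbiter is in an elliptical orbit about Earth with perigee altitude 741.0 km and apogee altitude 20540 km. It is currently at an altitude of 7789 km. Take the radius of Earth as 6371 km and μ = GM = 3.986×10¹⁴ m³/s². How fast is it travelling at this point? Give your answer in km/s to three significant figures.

r_p = 6371 + 741.0 = 7112.0 km = 7.1120×10⁶ m.
r_a = 6371 + 20540 = 26911 km = 2.6911×10⁷ m.
r = 6371 + 7789 = 14160 km = 1.416×10⁷ m.
Semi-major axis a = (r_p + r_a)/2 = 17012 km = 1.701×10⁷ m.
Vis-viva: v² = μ(2/r − 1/a) = 3.986×10¹⁴ × (1.412×10⁻⁷ − 5.878×10⁻⁸) = 3.287×10⁷ m²/s².
v = 5733 m/s = 5.733 km/s.

v ≈ 5.73 km/s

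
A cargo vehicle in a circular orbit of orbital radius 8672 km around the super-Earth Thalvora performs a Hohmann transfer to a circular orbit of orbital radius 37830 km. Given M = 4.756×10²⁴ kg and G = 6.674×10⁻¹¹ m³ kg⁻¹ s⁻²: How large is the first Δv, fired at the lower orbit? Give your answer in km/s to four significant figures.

μ = GM = 6.674×10⁻¹¹ × 4.756×10²⁴ = 3.174×10¹⁴ m³/s².
r₁ = 8672 km = 8.672×10⁶ m.
r₂ = 37830 km = 3.783×10⁷ m.
Transfer ellipse a_t = (r₁ + r₂)/2 = 2.325×10⁷ m.
At r₁: circular v_c1 = √(μ/r₁) = 6050 m/s; transfer-periapsis v_p = √[μ(2/r₁ − 1/a_t)] = 7717 m/s.
Δv₁ = v_p − v_c1 = 1667 m/s.
= 1.667 km/s.

Δv ≈ 1.667 km/s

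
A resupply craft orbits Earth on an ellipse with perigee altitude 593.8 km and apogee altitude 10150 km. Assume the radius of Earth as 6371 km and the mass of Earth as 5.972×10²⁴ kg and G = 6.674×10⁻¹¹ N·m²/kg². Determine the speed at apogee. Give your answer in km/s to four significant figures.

μ = GM = 6.674×10⁻¹¹ × 5.972×10²⁴ = 3.986×10¹⁴ m³/s².
r_p = 6371 + 593.8 = 6964.8 km = 6.9648×10⁶ m.
r_a = 6371 + 10150 = 16521 km = 1.6521×10⁷ m.
Semi-major axis a = (r_p + r_a)/2 = 11743 km = 1.174×10⁷ m.
Vis-viva: v² = μ(2/r − 1/a) = 3.986×10¹⁴ × (1.211×10⁻⁷ − 8.516×10⁻⁸) = 1.431×10⁷ m²/s².
v = 3783 m/s = 3.783 km/s.

v ≈ 3.783 km/s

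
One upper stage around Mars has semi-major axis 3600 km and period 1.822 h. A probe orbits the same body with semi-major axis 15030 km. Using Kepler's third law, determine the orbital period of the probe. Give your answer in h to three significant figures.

Kepler's third law: T² ∝ a³, so T₂ = T₁ (a₂/a₁)^(3/2).
a₂/a₁ = 4.175, (a₂/a₁)^(3/2) = 8.531.
T₂ = 1.822 × 8.531 = 15.54 h.

T₂ ≈ 15.5 h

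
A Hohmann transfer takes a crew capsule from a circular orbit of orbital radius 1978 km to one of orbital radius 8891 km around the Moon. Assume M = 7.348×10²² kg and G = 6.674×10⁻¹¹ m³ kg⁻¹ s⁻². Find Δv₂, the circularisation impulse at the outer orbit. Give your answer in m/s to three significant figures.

Δv ≈ 295 m/s

μ = GM = 6.674×10⁻¹¹ × 7.348×10²² = 4.904×10¹² m³/s².
r₁ = 1978 km = 1.978×10⁶ m.
r₂ = 8891 km = 8.891×10⁶ m.
Transfer ellipse a_t = (r₁ + r₂)/2 = 5.434×10⁶ m.
At r₁: circular v_c1 = √(μ/r₁) = 1575 m/s; transfer-perilune v_p = √[μ(2/r₁ − 1/a_t)] = 2014 m/s.
At r₂: circular v_c2 = √(μ/r₂) = 742.7 m/s; transfer-apolune v_a = √[μ(2/r₂ − 1/a_t)] = 448.1 m/s.
Δv₂ = v_c2 − v_a = 294.6 m/s.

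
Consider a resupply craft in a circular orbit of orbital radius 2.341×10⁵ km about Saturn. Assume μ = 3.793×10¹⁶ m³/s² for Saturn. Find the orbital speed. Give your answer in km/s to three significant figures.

r = 2.341×10⁵ km = 2.341×10⁸ m.
For a circular orbit v = √(μ/r) = √(3.793×10¹⁶ / 2.341×10⁸) = √(1.620×10⁸) = 12730 m/s.
That is 12.73 km/s.

v ≈ 12.7 km/s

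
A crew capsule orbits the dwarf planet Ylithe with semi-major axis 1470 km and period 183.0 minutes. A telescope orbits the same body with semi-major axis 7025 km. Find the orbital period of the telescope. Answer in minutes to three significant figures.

T₂ ≈ 1910 minutes

Kepler's third law: T² ∝ a³, so T₂ = T₁ (a₂/a₁)^(3/2).
a₂/a₁ = 4.779, (a₂/a₁)^(3/2) = 10.45.
T₂ = 183.0 × 10.45 = 1912 minutes.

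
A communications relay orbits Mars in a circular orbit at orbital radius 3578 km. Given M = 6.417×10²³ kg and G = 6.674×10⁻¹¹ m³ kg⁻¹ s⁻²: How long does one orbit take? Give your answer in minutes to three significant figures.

μ = GM = 6.674×10⁻¹¹ × 6.417×10²³ = 4.283×10¹³ m³/s².
r = 3578 km = 3.578×10⁶ m.
Kepler's third law: T = 2π√(r³/μ) = 2π√((3.578×10⁶)³ / 4.283×10¹³).
r³/μ = 1.070×10⁶ s², so T = 2π × 1.034×10³ = 6.498×10³ s.
Converting: 6.498×10³ s ÷ 60.00 = 108.3 minutes.

T ≈ 108 minutes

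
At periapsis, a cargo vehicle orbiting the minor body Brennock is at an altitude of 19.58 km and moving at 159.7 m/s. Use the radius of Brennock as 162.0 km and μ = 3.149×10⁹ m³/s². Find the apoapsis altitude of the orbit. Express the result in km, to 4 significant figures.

r_p = 162.0 + 19.58 = 181.58 km = 1.816×10⁵ m.
Specific energy ε = v²/2 − μ/r = -4.590×10³ J/kg, so a = −μ/(2ε) = 3.430×10⁵ m.
The apsides satisfy r_p + r_a = 2a, so the apoapsis radius is 2a − r_p = 5.045×10⁵ m = 504.45 km.
Apoapsis altitude = 504.45 − 162.0 = 342.45 km.

apoapsis altitude ≈ 342.5 km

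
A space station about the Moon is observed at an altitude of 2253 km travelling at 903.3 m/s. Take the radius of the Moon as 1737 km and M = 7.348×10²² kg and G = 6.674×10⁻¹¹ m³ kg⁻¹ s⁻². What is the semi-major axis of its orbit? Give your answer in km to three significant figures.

a ≈ 2990 km

μ = GM = 6.674×10⁻¹¹ × 7.348×10²² = 4.904×10¹² m³/s².
r = 1737 + 2253 = 3990.0 km = 3.990×10⁶ m.
Specific orbital energy ε = v²/2 − μ/r = (903.3)²/2 − 4.904×10¹²/3.990×10⁶ = -8.211×10⁵ J/kg.
Since ε = −μ/(2a), a = −μ/(2ε) = 2.986×10⁶ m = 2986.2 km.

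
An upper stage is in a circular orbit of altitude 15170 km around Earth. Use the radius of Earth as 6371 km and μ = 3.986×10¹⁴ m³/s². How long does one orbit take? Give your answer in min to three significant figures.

T ≈ 524 min

r = 6371 + 15170 = 21541 km = 2.1541×10⁷ m.
Kepler's third law: T = 2π√(r³/μ) = 2π√((2.154×10⁷)³ / 3.986×10¹⁴).
r³/μ = 2.508×10⁷ s², so T = 2π × 5.008×10³ = 3.146×10⁴ s.
Converting: 3.146×10⁴ s ÷ 60.00 = 524.4 min.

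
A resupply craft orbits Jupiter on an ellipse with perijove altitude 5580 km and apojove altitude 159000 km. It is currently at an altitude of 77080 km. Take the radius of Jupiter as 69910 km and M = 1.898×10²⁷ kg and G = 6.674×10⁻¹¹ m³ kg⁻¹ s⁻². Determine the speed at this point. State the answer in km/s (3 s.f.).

v ≈ 29.9 km/s

μ = GM = 6.674×10⁻¹¹ × 1.898×10²⁷ = 1.267×10¹⁷ m³/s².
r_p = 69910 + 5580 = 75490 km = 7.5490×10⁷ m.
r_a = 69910 + 159000 = 228910 km = 2.2891×10⁸ m.
r = 69910 + 77080 = 1.4699×10⁵ km = 1.470×10⁸ m.
Semi-major axis a = (r_p + r_a)/2 = 1.5220×10⁵ km = 1.522×10⁸ m.
Vis-viva: v² = μ(2/r − 1/a) = 1.267×10¹⁷ × (1.361×10⁻⁸ − 6.570×10⁻⁹) = 8.913×10⁸ m²/s².
v = 29850 m/s = 29.85 km/s.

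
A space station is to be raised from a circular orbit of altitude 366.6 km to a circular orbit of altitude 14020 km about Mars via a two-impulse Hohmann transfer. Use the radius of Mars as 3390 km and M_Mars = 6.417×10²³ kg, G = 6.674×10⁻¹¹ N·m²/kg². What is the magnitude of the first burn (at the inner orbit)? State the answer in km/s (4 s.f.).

μ = GM = 6.674×10⁻¹¹ × 6.417×10²³ = 4.283×10¹³ m³/s².
r₁ = 3390 + 366.6 = 3756.6 km = 3.7566×10⁶ m.
r₂ = 3390 + 14020 = 17410 km = 1.7410×10⁷ m.
Transfer ellipse a_t = (r₁ + r₂)/2 = 1.058×10⁷ m.
At r₁: circular v_c1 = √(μ/r₁) = 3376 m/s; transfer-periapsis v_p = √[μ(2/r₁ − 1/a_t)] = 4331 m/s.
Δv₁ = v_p − v_c1 = 954.2 m/s.
= 0.9542 km/s.

Δv ≈ 0.9542 km/s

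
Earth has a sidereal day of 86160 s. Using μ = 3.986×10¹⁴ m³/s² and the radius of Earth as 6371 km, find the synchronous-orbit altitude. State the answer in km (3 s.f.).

A synchronous orbit has period T, so by Kepler's third law a = (μT²/4π²)^(1/3).
μT²/4π² = 3.986×10¹⁴ × (8.616×10⁴)² / 39.48 = 7.495×10²² m³.
a = 4.216×10⁷ m = 42163 km.
Altitude h = a − R = 42163 − 6371 = 35792 km.

h_sync ≈ 35800 km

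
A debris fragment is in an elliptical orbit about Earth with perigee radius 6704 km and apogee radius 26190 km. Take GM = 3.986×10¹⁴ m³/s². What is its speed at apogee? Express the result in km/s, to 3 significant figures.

Semi-major axis a = (r_p + r_a)/2 = 16447 km = 1.645×10⁷ m.
Vis-viva: v² = μ(2/r − 1/a) = 3.986×10¹⁴ × (7.637×10⁻⁸ − 6.080×10⁻⁸) = 6.204×10⁶ m²/s².
v = 2491 m/s = 2.491 km/s.

v ≈ 2.49 km/s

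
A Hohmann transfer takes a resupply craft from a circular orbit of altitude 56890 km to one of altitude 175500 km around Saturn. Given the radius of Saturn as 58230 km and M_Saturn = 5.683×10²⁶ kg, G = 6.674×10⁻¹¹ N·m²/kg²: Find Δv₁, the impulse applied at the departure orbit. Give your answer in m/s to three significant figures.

μ = GM = 6.674×10⁻¹¹ × 5.683×10²⁶ = 3.793×10¹⁶ m³/s².
r₁ = 58230 + 56890 = 115120 km = 1.1512×10⁸ m.
r₂ = 58230 + 175500 = 233730 km = 2.3373×10⁸ m.
Transfer ellipse a_t = (r₁ + r₂)/2 = 1.744×10⁸ m.
At r₁: circular v_c1 = √(μ/r₁) = 18150 m/s; transfer-perikrone v_p = √[μ(2/r₁ − 1/a_t)] = 21010 m/s.
Δv₁ = v_p − v_c1 = 2860 m/s.

Δv ≈ 2860 m/s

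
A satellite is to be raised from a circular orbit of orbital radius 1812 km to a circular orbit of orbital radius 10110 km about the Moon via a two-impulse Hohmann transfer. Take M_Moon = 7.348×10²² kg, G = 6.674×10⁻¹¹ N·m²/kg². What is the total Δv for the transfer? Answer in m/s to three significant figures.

μ = GM = 6.674×10⁻¹¹ × 7.348×10²² = 4.904×10¹² m³/s².
r₁ = 1812 km = 1.812×10⁶ m.
r₂ = 10110 km = 1.011×10⁷ m.
Transfer ellipse a_t = (r₁ + r₂)/2 = 5.961×10⁶ m.
At r₁: circular v_c1 = √(μ/r₁) = 1645 m/s; transfer-perilune v_p = √[μ(2/r₁ − 1/a_t)] = 2142 m/s.
Δv₁ = v_p − v_c1 = 497.3 m/s.
At r₂: circular v_c2 = √(μ/r₂) = 696.5 m/s; transfer-apolune v_a = √[μ(2/r₂ − 1/a_t)] = 384.0 m/s.
Δv₂ = v_c2 − v_a = 312.5 m/s.
Total Δv = Δv₁ + Δv₂ = 809.8 m/s.

Δv_total ≈ 810 m/s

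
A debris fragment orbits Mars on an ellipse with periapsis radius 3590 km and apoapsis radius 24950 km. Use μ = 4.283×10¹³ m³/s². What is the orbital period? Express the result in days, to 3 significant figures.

Semi-major axis a = (r_p + r_a)/2 = (3590.0 + 24950)/2 = 14270 km = 1.427×10⁷ m.
By Kepler's third law T = 2π√(a³/μ) = 2π × 8.237×10³ = 5.175×10⁴ s.
= 0.599 days.

T ≈ 0.599 days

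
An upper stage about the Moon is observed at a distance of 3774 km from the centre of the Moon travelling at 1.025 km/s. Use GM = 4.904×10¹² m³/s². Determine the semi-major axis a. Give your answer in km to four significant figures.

a ≈ 3168 km

r = 3.774×10⁶ m.
Vis-viva rearranged: 1/a = 2/r − v²/μ = 5.299×10⁻⁷ − 2.142×10⁻⁷ = 3.157×10⁻⁷ m⁻¹.
a = 3.168×10⁶ m = 3167.5 km.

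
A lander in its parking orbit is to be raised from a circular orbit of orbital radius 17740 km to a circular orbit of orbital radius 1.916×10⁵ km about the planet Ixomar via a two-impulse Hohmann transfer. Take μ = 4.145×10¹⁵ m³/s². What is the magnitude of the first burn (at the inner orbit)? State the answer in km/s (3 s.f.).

Δv ≈ 5.40 km/s

r₁ = 17740 km = 1.774×10⁷ m.
r₂ = 1.916×10⁵ km = 1.916×10⁸ m.
Transfer ellipse a_t = (r₁ + r₂)/2 = 1.047×10⁸ m.
At r₁: circular v_c1 = √(μ/r₁) = 15290 m/s; transfer-periapsis v_p = √[μ(2/r₁ − 1/a_t)] = 20680 m/s.
Δv₁ = v_p − v_c1 = 5395 m/s.
= 5.395 km/s.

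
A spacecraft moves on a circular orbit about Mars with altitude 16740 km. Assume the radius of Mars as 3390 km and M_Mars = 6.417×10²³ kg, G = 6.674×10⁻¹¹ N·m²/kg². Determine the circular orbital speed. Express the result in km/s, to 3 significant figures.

μ = GM = 6.674×10⁻¹¹ × 6.417×10²³ = 4.283×10¹³ m³/s².
r = 3390 + 16740 = 20130 km = 2.0130×10⁷ m.
For a circular orbit v = √(μ/r) = √(4.283×10¹³ / 2.013×10⁷) = √(2.128×10⁶) = 1459 m/s.
That is 1.459 km/s.

v ≈ 1.46 km/s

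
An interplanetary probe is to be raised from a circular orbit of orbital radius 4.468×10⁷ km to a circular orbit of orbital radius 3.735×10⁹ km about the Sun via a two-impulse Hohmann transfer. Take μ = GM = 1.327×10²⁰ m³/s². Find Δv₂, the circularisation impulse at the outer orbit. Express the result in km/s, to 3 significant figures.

Δv ≈ 5.04 km/s

r₁ = 4.468×10⁷ km = 4.468×10¹⁰ m.
r₂ = 3.735×10⁹ km = 3.735×10¹² m.
Transfer ellipse a_t = (r₁ + r₂)/2 = 1.890×10¹² m.
At r₁: circular v_c1 = √(μ/r₁) = 54500 m/s; transfer-perihelion v_p = √[μ(2/r₁ − 1/a_t)] = 76610 m/s.
At r₂: circular v_c2 = √(μ/r₂) = 5961 m/s; transfer-aphelion v_a = √[μ(2/r₂ − 1/a_t)] = 916.5 m/s.
Δv₂ = v_c2 − v_a = 5044 m/s.
= 5.044 km/s.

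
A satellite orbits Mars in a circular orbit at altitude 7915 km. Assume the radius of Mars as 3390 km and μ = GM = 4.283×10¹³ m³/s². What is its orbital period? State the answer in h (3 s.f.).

r = 3390 + 7915 = 11305 km = 1.1305×10⁷ m.
Kepler's third law: T = 2π√(r³/μ) = 2π√((1.130×10⁷)³ / 4.283×10¹³).
r³/μ = 3.373×10⁷ s², so T = 2π × 5.808×10³ = 3.649×10⁴ s.
Converting: 3.649×10⁴ s ÷ 3600 = 10.14 h.

T ≈ 10.1 h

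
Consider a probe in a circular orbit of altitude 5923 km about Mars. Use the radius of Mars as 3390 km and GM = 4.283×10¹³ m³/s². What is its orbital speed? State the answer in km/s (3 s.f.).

r = 3390 + 5923 = 9313.0 km = 9.3130×10⁶ m.
For a circular orbit v = √(μ/r) = √(4.283×10¹³ / 9.313×10⁶) = √(4.599×10⁶) = 2145 m/s.
That is 2.145 km/s.

v ≈ 2.14 km/s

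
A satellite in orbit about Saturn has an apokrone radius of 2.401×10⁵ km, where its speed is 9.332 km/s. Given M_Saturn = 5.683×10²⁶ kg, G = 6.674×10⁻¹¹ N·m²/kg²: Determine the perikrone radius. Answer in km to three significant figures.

perikrone radius ≈ 91400 km

μ = GM = 6.674×10⁻¹¹ × 5.683×10²⁶ = 3.793×10¹⁶ m³/s².
r_a = 2.401×10⁸ m.
Specific energy ε = v²/2 − μ/r = -1.144×10⁸ J/kg, so a = −μ/(2ε) = 1.657×10⁸ m.
The apsides satisfy r_p + r_a = 2a, so the perikrone radius is 2a − r_a = 9.137×10⁷ m = 91367 km.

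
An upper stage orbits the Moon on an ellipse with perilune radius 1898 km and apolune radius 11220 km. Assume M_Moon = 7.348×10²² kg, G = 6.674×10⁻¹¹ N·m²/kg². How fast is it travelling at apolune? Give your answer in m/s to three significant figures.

μ = GM = 6.674×10⁻¹¹ × 7.348×10²² = 4.904×10¹² m³/s².
Semi-major axis a = (r_p + r_a)/2 = 6559.0 km = 6.559×10⁶ m.
Vis-viva: v² = μ(2/r − 1/a) = 4.904×10¹² × (1.783×10⁻⁷ − 1.525×10⁻⁷) = 1.265×10⁵ m²/s².
v = 355.6 m/s.

v ≈ 356 m/s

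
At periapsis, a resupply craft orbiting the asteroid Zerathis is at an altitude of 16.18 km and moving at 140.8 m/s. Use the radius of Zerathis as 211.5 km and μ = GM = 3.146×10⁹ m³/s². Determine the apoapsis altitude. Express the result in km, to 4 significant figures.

r_p = 211.5 + 16.18 = 227.68 km = 2.277×10⁵ m.
Specific energy ε = v²/2 − μ/r = -3.905×10³ J/kg, so a = −μ/(2ε) = 4.028×10⁵ m.
The apsides satisfy r_p + r_a = 2a, so the apoapsis radius is 2a − r_p = 5.779×10⁵ m = 577.89 km.
Apoapsis altitude = 577.89 − 211.5 = 366.39 km.

apoapsis altitude ≈ 366.4 km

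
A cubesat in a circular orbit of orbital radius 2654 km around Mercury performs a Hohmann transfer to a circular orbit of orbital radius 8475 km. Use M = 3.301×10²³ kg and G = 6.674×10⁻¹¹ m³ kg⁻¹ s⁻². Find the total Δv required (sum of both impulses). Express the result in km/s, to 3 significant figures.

μ = GM = 6.674×10⁻¹¹ × 3.301×10²³ = 2.203×10¹³ m³/s².
r₁ = 2654 km = 2.654×10⁶ m.
r₂ = 8475 km = 8.475×10⁶ m.
Transfer ellipse a_t = (r₁ + r₂)/2 = 5.564×10⁶ m.
At r₁: circular v_c1 = √(μ/r₁) = 2881 m/s; transfer-periherm v_p = √[μ(2/r₁ − 1/a_t)] = 3556 m/s.
Δv₁ = v_p − v_c1 = 674.5 m/s.
At r₂: circular v_c2 = √(μ/r₂) = 1612 m/s; transfer-apoherm v_a = √[μ(2/r₂ − 1/a_t)] = 1113 m/s.
Δv₂ = v_c2 − v_a = 498.8 m/s.
Total Δv = Δv₁ + Δv₂ = 1173 m/s = 1.173 km/s.

Δv_total ≈ 1.17 km/s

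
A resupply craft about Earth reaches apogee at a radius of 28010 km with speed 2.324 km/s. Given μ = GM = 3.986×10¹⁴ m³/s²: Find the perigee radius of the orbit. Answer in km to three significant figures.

perigee radius ≈ 6560 km

r_a = 2.801×10⁷ m.
Specific energy ε = v²/2 − μ/r = -1.153×10⁷ J/kg, so a = −μ/(2ε) = 1.729×10⁷ m.
The apsides satisfy r_p + r_a = 2a, so the perigee radius is 2a − r_a = 6.560×10⁶ m = 6560.3 km.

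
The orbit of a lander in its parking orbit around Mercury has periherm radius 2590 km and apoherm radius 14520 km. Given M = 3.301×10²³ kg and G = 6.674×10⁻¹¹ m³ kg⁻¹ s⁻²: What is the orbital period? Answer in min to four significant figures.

T ≈ 558.3 min

μ = GM = 6.674×10⁻¹¹ × 3.301×10²³ = 2.203×10¹³ m³/s².
Semi-major axis a = (r_p + r_a)/2 = (2590.0 + 14520)/2 = 8555.0 km = 8.555×10⁶ m.
By Kepler's third law T = 2π√(a³/μ) = 2π × 5.331×10³ = 3.350×10⁴ s.
= 558.3 min.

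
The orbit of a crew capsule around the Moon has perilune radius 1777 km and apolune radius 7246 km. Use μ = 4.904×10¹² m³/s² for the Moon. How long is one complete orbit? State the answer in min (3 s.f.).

Semi-major axis a = (r_p + r_a)/2 = (1777.0 + 7246.0)/2 = 4511.5 km = 4.512×10⁶ m.
By Kepler's third law T = 2π√(a³/μ) = 2π × 4.327×10³ = 2.719×10⁴ s.
= 453.1 min.

T ≈ 453 min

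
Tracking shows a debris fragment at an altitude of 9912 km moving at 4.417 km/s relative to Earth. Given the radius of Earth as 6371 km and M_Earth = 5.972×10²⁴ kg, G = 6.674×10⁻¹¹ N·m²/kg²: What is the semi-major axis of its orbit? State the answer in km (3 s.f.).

a ≈ 13500 km

μ = GM = 6.674×10⁻¹¹ × 5.972×10²⁴ = 3.986×10¹⁴ m³/s².
r = 6371 + 9912 = 16283 km = 1.628×10⁷ m.
Vis-viva rearranged: 1/a = 2/r − v²/μ = 1.228×10⁻⁷ − 4.895×10⁻⁸ = 7.388×10⁻⁸ m⁻¹.
a = 1.354×10⁷ m = 13536 km.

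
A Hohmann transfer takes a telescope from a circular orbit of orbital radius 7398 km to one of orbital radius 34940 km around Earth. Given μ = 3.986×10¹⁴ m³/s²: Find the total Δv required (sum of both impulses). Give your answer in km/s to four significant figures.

Δv_total ≈ 3.471 km/s

r₁ = 7398 km = 7.398×10⁶ m.
r₂ = 34940 km = 3.494×10⁷ m.
Transfer ellipse a_t = (r₁ + r₂)/2 = 2.117×10⁷ m.
At r₁: circular v_c1 = √(μ/r₁) = 7340 m/s; transfer-perigee v_p = √[μ(2/r₁ − 1/a_t)] = 9430 m/s.
Δv₁ = v_p − v_c1 = 2090 m/s.
At r₂: circular v_c2 = √(μ/r₂) = 3378 m/s; transfer-apogee v_a = √[μ(2/r₂ − 1/a_t)] = 1997 m/s.
Δv₂ = v_c2 − v_a = 1381 m/s.
Total Δv = Δv₁ + Δv₂ = 3471 m/s = 3.471 km/s.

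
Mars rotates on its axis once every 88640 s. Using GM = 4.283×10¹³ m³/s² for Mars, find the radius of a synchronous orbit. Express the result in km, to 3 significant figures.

r_sync ≈ 20400 km

A synchronous orbit has period T, so by Kepler's third law a = (μT²/4π²)^(1/3).
μT²/4π² = 4.283×10¹³ × (8.864×10⁴)² / 39.48 = 8.524×10²¹ m³.
a = 2.043×10⁷ m = 20428 km.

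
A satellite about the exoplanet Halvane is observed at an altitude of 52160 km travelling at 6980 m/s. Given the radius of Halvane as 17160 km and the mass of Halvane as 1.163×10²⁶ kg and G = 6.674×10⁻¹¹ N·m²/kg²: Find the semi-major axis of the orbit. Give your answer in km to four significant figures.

a ≈ 44300 km

μ = GM = 6.674×10⁻¹¹ × 1.163×10²⁶ = 7.762×10¹⁵ m³/s².
r = 17160 + 52160 = 69320 km = 6.932×10⁷ m.
Specific orbital energy ε = v²/2 − μ/r = (6980)²/2 − 7.762×10¹⁵/6.932×10⁷ = -8.761×10⁷ J/kg.
Since ε = −μ/(2a), a = −μ/(2ε) = 4.430×10⁷ m = 44297 km.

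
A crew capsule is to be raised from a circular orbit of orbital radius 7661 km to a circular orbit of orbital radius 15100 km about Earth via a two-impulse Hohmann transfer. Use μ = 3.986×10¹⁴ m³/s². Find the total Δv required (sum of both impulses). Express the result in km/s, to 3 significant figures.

r₁ = 7661 km = 7.661×10⁶ m.
r₂ = 15100 km = 1.510×10⁷ m.
Transfer ellipse a_t = (r₁ + r₂)/2 = 1.138×10⁷ m.
At r₁: circular v_c1 = √(μ/r₁) = 7213 m/s; transfer-perigee v_p = √[μ(2/r₁ − 1/a_t)] = 8309 m/s.
Δv₁ = v_p − v_c1 = 1096 m/s.
At r₂: circular v_c2 = √(μ/r₂) = 5138 m/s; transfer-apogee v_a = √[μ(2/r₂ − 1/a_t)] = 4215 m/s.
Δv₂ = v_c2 − v_a = 922.4 m/s.
Total Δv = Δv₁ + Δv₂ = 2018 m/s = 2.018 km/s.

Δv_total ≈ 2.02 km/s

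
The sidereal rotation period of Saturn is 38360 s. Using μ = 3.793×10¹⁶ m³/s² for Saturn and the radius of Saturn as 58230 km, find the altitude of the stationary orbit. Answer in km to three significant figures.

A synchronous orbit has period T, so by Kepler's third law a = (μT²/4π²)^(1/3).
μT²/4π² = 3.793×10¹⁶ × (3.836×10⁴)² / 39.48 = 1.414×10²⁴ m³.
a = 1.122×10⁸ m = 1.1223×10⁵ km.
Altitude h = a − R = 1.1223×10⁵ − 58230 = 54005 km.

h_sync ≈ 54000 km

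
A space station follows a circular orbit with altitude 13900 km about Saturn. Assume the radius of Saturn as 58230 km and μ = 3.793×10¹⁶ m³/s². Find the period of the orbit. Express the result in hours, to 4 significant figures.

r = 58230 + 13900 = 72130 km = 7.2130×10⁷ m.
Kepler's third law: T = 2π√(r³/μ) = 2π√((7.213×10⁷)³ / 3.793×10¹⁶).
r³/μ = 9.894×10⁶ s², so T = 2π × 3.145×10³ = 1.976×10⁴ s.
Converting: 1.976×10⁴ s ÷ 3600 = 5.490 hours.

T ≈ 5.490 hours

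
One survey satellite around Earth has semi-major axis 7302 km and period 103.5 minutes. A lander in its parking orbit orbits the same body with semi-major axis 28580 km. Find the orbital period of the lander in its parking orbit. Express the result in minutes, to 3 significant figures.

T₂ ≈ 801 minutes

Kepler's third law: T² ∝ a³, so T₂ = T₁ (a₂/a₁)^(3/2).
a₂/a₁ = 3.914, (a₂/a₁)^(3/2) = 7.743.
T₂ = 103.5 × 7.743 = 801.4 minutes.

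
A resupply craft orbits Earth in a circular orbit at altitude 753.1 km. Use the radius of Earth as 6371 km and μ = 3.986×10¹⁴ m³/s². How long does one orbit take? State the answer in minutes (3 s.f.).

T ≈ 99.7 minutes

r = 6371 + 753.1 = 7124.1 km = 7.1241×10⁶ m.
Kepler's third law: T = 2π√(r³/μ) = 2π√((7.124×10⁶)³ / 3.986×10¹⁴).
r³/μ = 9.071×10⁵ s², so T = 2π × 9.524×10² = 5.984×10³ s.
Converting: 5.984×10³ s ÷ 60.00 = 99.74 minutes.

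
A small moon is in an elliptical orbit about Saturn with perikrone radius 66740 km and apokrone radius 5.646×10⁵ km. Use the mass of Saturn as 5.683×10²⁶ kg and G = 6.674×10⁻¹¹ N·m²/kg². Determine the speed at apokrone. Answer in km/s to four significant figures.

v ≈ 3.769 km/s

μ = GM = 6.674×10⁻¹¹ × 5.683×10²⁶ = 3.793×10¹⁶ m³/s².
Semi-major axis a = (r_p + r_a)/2 = 3.1567×10⁵ km = 3.157×10⁸ m.
Vis-viva: v² = μ(2/r − 1/a) = 3.793×10¹⁶ × (3.542×10⁻⁹ − 3.168×10⁻⁹) = 1.420×10⁷ m²/s².
v = 3769 m/s = 3.769 km/s.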